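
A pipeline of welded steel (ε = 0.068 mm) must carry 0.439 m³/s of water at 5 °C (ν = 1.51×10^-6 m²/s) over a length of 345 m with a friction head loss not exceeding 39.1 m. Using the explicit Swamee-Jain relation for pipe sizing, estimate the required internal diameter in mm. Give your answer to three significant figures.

D ≈ 295 mm

Swamee-Jain (Type III): D = 0.66·[ε^1.25·(LQ²/(gh_f))^4.75 + ν·Q^9.4·(L/(gh_f))^5.2]^0.04
LQ²/(gh_f) = 0.1733; L/(gh_f) = 0.8994
Term 1 = ε^1.25·(…)^4.75 = 1.50×10^-9; Term 2 = ν·Q^9.4·(…)^5.2 = 3.79×10^-10
D = 0.66·(1.50×10^-9 + 3.79×10^-10)^0.04 = 0.2954 m = 295 mm
Check: V = 6.40 m/s, Re = 1.25×10^6, f = 0.01493, h_f = 36.4 m ≈ 39.1 m ✓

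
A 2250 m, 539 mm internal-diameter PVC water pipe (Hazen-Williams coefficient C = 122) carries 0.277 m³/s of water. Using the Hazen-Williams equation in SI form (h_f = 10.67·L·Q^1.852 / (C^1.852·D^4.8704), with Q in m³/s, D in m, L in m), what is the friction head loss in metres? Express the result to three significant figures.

h_f ≈ 6.18 m

h_f = 10.67·2250·0.277^1.852 / (122^1.852·0.539^4.8704) = 6.182 m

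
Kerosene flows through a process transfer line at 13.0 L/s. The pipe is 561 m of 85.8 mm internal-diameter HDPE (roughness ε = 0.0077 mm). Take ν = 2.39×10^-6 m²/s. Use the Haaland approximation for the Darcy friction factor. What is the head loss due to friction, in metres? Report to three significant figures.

h_f ≈ 32.0 m

V = 4Q/(πD²) = 4·0.0130/(π·0.0858²) = 2.248 m/s
Re = VD/ν = 2.248·0.0858/2.39×10^-6 = 8.07×10^4 → turbulent
ε/D = 0.0077/85.8 = 8.97×10^-5
Haaland: f = 0.01899
h_f = f(L/D)V²/(2g) = 0.01899·(561/0.0858)·2.248²/(2·9.81) = 31.99 m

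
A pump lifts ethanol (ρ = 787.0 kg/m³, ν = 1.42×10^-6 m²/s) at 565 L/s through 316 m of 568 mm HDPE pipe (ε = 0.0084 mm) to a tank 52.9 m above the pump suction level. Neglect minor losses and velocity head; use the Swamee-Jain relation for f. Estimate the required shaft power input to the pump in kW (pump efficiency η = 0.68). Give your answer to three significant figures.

P_shaft ≈ 350 kW

V = 4Q/(πD²) = 2.230 m/s; Re = 8.92×10^5; ε/D = 1.48×10^-5; f = 0.01217
h_f = f(L/D)V²/2g = 1.715 m
Total head H = z + h_f = 52.9 + 1.715 = 54.62 m
P_hyd = ρgQH = 787.0·9.81·0.565·54.62 = 238.2 kW
P_shaft = P_hyd/η = 238.2/0.68 = 350.3 kW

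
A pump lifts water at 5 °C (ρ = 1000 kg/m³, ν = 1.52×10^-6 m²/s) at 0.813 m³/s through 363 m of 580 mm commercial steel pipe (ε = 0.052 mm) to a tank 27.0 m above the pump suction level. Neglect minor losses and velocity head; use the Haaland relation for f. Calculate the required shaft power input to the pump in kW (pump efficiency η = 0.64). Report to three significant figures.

P_shaft ≈ 385 kW

V = 4Q/(πD²) = 3.077 m/s; Re = 1.17×10^6; ε/D = 8.97×10^-5; f = 0.01300
h_f = f(L/D)V²/2g = 3.926 m
Total head H = z + h_f = 27.0 + 3.926 = 30.93 m
P_hyd = ρgQH = 1000·9.81·0.813·30.93 = 246.7 kW
P_shaft = P_hyd/η = 246.7/0.64 = 385.4 kW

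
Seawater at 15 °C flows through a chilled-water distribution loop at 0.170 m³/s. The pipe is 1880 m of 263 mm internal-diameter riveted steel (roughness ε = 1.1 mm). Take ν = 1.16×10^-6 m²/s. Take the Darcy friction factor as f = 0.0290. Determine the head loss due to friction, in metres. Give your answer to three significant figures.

h_f ≈ 103 m

V = 4Q/(πD²) = 4·0.170/(π·0.263²) = 3.129 m/s
h_f = f(L/D)V²/(2g) = 0.02900·(1880/0.263)·3.129²/(2·9.81) = 103.5 m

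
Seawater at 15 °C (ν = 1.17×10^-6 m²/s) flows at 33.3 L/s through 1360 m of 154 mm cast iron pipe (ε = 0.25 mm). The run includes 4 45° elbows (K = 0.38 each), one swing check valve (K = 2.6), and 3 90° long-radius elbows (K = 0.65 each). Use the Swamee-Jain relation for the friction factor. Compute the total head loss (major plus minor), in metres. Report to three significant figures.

H_L ≈ 34.4 m

V = 4Q/(πD²) = 1.788 m/s; V²/2g = 0.1629 m
Re = 2.35×10^5, ε/D = 0.00162 → f = 0.02321 (Swamee-Jain)
Major: h_f = f(L/D)·V²/2g = 0.02321·8831·0.1629 = 33.40 m
Minor: ΣK = 6.07; h_m = ΣK·V²/2g = 0.9888 m
Total H_L = 33.40 + 0.9888 = 34.38 m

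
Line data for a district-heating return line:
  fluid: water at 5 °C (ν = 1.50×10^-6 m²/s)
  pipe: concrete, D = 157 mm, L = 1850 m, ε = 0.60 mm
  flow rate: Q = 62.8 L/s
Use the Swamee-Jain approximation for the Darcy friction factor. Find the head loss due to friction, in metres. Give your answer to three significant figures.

V = 4Q/(πD²) = 4·0.0628/(π·0.157²) = 3.244 m/s
Re = VD/ν = 3.244·0.157/1.50×10^-6 = 3.40×10^5 → turbulent
ε/D = 0.60/157 = 0.00382
Swamee-Jain: f = 0.02851
h_f = f(L/D)V²/(2g) = 0.02851·(1850/0.157)·3.244²/(2·9.81) = 180.2 m

h_f ≈ 180 m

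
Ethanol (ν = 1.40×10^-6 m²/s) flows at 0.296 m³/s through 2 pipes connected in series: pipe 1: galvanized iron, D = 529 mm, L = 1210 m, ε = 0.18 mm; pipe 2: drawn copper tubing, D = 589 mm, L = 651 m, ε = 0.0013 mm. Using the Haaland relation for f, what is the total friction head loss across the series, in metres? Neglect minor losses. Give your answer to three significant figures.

Pipe 1: V = 1.347 m/s, Re = 5.09×10^5, ε/D = 3.40×10^-4, f = 0.01645, h_1 = f(L/D)V²/2g = 3.479 m
Pipe 2: V = 1.086 m/s, Re = 4.57×10^5, ε/D = 2.21×10^-6, f = 0.01330, h_2 = f(L/D)V²/2g = 0.8841 m
Series → Q common, losses add: H = Σh = 4.363 m

H ≈ 4.36 m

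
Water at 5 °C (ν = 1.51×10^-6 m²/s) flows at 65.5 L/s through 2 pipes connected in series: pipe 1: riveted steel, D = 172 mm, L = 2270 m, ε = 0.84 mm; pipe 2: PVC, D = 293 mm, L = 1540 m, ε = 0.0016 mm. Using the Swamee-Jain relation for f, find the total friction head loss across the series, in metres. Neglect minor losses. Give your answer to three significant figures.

H ≈ 167 m

Pipe 1: V = 2.819 m/s, Re = 3.21×10^5, ε/D = 0.00488, f = 0.03058, h_1 = f(L/D)V²/2g = 163.5 m
Pipe 2: V = 0.9714 m/s, Re = 1.88×10^5, ε/D = 5.46×10^-6, f = 0.01576, h_2 = f(L/D)V²/2g = 3.985 m
Series → Q common, losses add: H = Σh = 167.5 m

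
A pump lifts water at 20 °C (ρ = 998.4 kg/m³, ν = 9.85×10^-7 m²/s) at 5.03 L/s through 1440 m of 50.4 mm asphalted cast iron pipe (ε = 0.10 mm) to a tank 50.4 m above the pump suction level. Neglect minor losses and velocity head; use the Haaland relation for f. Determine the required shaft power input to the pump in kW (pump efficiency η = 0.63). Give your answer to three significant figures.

V = 4Q/(πD²) = 2.521 m/s; Re = 1.29×10^5; ε/D = 0.00198; f = 0.02461
h_f = f(L/D)V²/2g = 227.9 m
Total head H = z + h_f = 50.4 + 227.9 = 278.3 m
P_hyd = ρgQH = 998.4·9.81·0.00503·278.3 = 13.71 kW
P_shaft = P_hyd/η = 13.71/0.63 = 21.76 kW

P_shaft ≈ 21.8 kW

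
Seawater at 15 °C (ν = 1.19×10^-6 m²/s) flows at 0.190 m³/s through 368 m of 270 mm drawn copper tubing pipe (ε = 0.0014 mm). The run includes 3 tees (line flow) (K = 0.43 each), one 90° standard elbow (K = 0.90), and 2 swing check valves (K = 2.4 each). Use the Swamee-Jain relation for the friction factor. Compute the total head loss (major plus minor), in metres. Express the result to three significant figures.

H_L ≈ 13.3 m

V = 4Q/(πD²) = 3.318 m/s; V²/2g = 0.5613 m
Re = 7.53×10^5, ε/D = 5.19×10^-6 → f = 0.01229 (Swamee-Jain)
Major: h_f = f(L/D)·V²/2g = 0.01229·1363·0.5613 = 9.402 m
Minor: ΣK = 6.99; h_m = ΣK·V²/2g = 3.923 m
Total H_L = 9.402 + 3.923 = 13.33 m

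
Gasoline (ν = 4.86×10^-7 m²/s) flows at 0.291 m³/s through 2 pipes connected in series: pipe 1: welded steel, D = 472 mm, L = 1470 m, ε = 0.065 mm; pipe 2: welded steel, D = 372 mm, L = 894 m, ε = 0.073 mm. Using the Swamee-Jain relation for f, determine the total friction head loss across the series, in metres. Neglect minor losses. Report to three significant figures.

Pipe 1: V = 1.663 m/s, Re = 1.62×10^6, ε/D = 1.38×10^-4, f = 0.01363, h_1 = f(L/D)V²/2g = 5.982 m
Pipe 2: V = 2.677 m/s, Re = 2.05×10^6, ε/D = 1.96×10^-4, f = 0.01426, h_2 = f(L/D)V²/2g = 12.52 m
Series → Q common, losses add: H = Σh = 18.50 m

H ≈ 18.5 m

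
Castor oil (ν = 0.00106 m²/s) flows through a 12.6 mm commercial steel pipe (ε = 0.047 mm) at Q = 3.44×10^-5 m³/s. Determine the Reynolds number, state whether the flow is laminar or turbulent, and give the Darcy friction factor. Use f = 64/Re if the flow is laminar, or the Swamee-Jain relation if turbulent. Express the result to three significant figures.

Re ≈ 3.28; laminar; f = 64/Re ≈ 19.5

V = 4Q/(πD²) = 0.2759 m/s
Re = VD/ν = 0.2759·0.0126/0.00106 = 3.28
Re < 2300 → laminar → f = 64/Re = 19.52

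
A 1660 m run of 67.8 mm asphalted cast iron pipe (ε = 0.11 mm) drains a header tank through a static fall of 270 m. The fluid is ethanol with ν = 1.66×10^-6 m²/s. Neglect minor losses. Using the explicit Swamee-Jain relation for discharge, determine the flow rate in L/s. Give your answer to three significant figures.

Q ≈ 10.9 L/s

Swamee-Jain (Type II): Q = -0.965·√(gD⁵h_f/L)·ln[ε/(3.7D) + √(3.17ν²L/(gD³h_f))]
√(gD⁵h_f/L) = √(9.81·0.0678⁵·270/1660) = 0.001512
ε/(3.7D) = 4.38×10^-4; √(3.17ν²L/(gD³h_f)) = 1.33×10^-4
Q = -0.965·0.001512·ln(5.710×10^-4) = 0.01090 m³/s
Check: V = 3.02 m/s, Re = 1.23×10^5, f = 0.02396, h_f = 272 m ≈ 270 m ✓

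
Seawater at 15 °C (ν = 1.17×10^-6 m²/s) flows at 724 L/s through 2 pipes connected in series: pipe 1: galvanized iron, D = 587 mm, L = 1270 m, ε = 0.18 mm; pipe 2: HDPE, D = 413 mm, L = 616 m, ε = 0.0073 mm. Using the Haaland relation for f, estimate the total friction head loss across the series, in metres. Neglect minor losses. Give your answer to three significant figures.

Pipe 1: V = 2.675 m/s, Re = 1.34×10^6, ε/D = 3.07×10^-4, f = 0.01551, h_1 = f(L/D)V²/2g = 12.24 m
Pipe 2: V = 5.404 m/s, Re = 1.91×10^6, ε/D = 1.77×10^-5, f = 0.01093, h_2 = f(L/D)V²/2g = 24.27 m
Series → Q common, losses add: H = Σh = 36.51 m

H ≈ 36.5 m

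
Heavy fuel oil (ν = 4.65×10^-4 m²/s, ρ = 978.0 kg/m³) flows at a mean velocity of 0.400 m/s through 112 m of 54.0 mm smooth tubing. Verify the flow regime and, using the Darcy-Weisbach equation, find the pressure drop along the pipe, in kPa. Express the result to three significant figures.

Re = VD/ν = 0.400·0.05400/4.65×10^-4 = 46.5 → laminar (Re < 2300)
f = 64/Re = 1.378
h_f = f(L/D)V²/(2g) = 1.378·(112/0.05400)·0.400²/(2·9.81) = 23.30 m
Δp = ρg·h_f = 978.0·9.81·23.30 = 223.6 kPa

Δp ≈ 224 kPa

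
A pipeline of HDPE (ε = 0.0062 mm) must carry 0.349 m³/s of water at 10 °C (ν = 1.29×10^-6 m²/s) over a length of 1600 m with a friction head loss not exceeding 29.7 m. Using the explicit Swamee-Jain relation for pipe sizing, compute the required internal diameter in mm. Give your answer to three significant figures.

Swamee-Jain (Type III): D = 0.66·[ε^1.25·(LQ²/(gh_f))^4.75 + ν·Q^9.4·(L/(gh_f))^5.2]^0.04
LQ²/(gh_f) = 0.6689; L/(gh_f) = 5.492
Term 1 = ε^1.25·(…)^4.75 = 4.58×10^-8; Term 2 = ν·Q^9.4·(…)^5.2 = 4.57×10^-7
D = 0.66·(4.58×10^-8 + 4.57×10^-7)^0.04 = 0.3695 m = 369 mm
Check: V = 3.26 m/s, Re = 9.32×10^5, f = 0.01213, h_f = 28.4 m ≈ 29.7 m ✓

D ≈ 369 mm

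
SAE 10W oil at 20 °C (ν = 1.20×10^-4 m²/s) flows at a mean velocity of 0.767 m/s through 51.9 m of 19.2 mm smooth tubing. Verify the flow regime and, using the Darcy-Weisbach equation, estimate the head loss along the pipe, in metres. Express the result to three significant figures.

h_f ≈ 42.3 m

Re = VD/ν = 0.767·0.01920/1.20×10^-4 = 123 → laminar (Re < 2300)
f = 64/Re = 0.5215
h_f = f(L/D)V²/(2g) = 0.5215·(51.9/0.01920)·0.767²/(2·9.81) = 42.27 m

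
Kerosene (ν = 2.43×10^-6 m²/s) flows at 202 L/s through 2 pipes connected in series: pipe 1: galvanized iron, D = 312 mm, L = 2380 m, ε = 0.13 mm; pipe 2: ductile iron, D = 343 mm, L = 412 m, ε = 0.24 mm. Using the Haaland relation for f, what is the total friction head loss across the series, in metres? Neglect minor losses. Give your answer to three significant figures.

H ≈ 52.9 m

Pipe 1: V = 2.642 m/s, Re = 3.39×10^5, ε/D = 4.17×10^-4, f = 0.01742, h_1 = f(L/D)V²/2g = 47.28 m
Pipe 2: V = 2.186 m/s, Re = 3.09×10^5, ε/D = 7.00×10^-4, f = 0.01912, h_2 = f(L/D)V²/2g = 5.594 m
Series → Q common, losses add: H = Σh = 52.87 m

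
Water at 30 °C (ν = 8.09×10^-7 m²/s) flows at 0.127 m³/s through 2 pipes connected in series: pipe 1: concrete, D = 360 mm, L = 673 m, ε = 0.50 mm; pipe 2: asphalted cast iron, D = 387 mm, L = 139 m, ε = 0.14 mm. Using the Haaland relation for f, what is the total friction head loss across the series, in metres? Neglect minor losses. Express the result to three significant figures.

Pipe 1: V = 1.248 m/s, Re = 5.55×10^5, ε/D = 0.00139, f = 0.02172, h_1 = f(L/D)V²/2g = 3.222 m
Pipe 2: V = 1.080 m/s, Re = 5.16×10^5, ε/D = 3.62×10^-4, f = 0.01660, h_2 = f(L/D)V²/2g = 0.3543 m
Series → Q common, losses add: H = Σh = 3.576 m

H ≈ 3.58 m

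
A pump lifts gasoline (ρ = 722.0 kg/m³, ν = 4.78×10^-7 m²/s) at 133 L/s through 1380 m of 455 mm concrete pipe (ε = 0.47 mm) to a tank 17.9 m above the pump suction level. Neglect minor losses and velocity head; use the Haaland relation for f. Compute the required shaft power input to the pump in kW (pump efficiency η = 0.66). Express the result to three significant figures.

P_shaft ≈ 28.5 kW

V = 4Q/(πD²) = 0.8180 m/s; Re = 7.79×10^5; ε/D = 0.00103; f = 0.02016
h_f = f(L/D)V²/2g = 2.086 m
Total head H = z + h_f = 17.9 + 2.086 = 19.99 m
P_hyd = ρgQH = 722.0·9.81·0.133·19.99 = 18.83 kW
P_shaft = P_hyd/η = 18.83/0.66 = 28.53 kW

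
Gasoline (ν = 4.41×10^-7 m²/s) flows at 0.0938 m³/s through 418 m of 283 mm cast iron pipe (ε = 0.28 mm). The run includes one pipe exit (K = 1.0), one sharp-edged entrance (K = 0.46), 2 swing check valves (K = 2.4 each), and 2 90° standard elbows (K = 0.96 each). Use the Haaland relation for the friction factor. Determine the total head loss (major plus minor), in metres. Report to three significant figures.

V = 4Q/(πD²) = 1.491 m/s; V²/2g = 0.1133 m
Re = 9.57×10^5, ε/D = 9.89×10^-4 → f = 0.01990 (Haaland)
Major: h_f = f(L/D)·V²/2g = 0.01990·1477·0.1133 = 3.332 m
Minor: ΣK = 8.18; h_m = ΣK·V²/2g = 0.9271 m
Total H_L = 3.332 + 0.9271 = 4.259 m

H_L ≈ 4.26 m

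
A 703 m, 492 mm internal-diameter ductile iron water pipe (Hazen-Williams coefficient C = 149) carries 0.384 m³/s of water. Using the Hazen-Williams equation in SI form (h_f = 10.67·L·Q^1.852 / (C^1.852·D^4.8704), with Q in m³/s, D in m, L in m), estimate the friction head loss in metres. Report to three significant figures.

h_f = 10.67·703·0.384^1.852 / (149^1.852·0.492^4.8704) = 3.809 m

h_f ≈ 3.81 m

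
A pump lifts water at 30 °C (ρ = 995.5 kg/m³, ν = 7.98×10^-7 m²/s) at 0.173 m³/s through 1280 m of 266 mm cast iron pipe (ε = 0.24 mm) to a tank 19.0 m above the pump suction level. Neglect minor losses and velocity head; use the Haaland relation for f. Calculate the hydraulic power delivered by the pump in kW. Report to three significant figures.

P_hyd ≈ 110 kW

V = 4Q/(πD²) = 3.113 m/s; Re = 1.04×10^6; ε/D = 9.02×10^-4; f = 0.01947
h_f = f(L/D)V²/2g = 46.27 m
Total head H = z + h_f = 19.0 + 46.27 = 65.27 m
P_hyd = ρgQH = 995.5·9.81·0.173·65.27 = 110.3 kW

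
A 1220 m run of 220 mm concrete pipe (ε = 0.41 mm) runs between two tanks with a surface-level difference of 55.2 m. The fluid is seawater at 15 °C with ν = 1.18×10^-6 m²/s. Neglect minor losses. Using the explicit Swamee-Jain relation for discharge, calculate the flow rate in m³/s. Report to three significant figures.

Swamee-Jain (Type II): Q = -0.965·√(gD⁵h_f/L)·ln[ε/(3.7D) + √(3.17ν²L/(gD³h_f))]
√(gD⁵h_f/L) = √(9.81·0.220⁵·55.2/1220) = 0.01512
ε/(3.7D) = 5.04×10^-4; √(3.17ν²L/(gD³h_f)) = 3.06×10^-5
Q = -0.965·0.01512·ln(5.342×10^-4) = 0.1100 m³/s
Check: V = 2.89 m/s, Re = 5.39×10^5, f = 0.02345, h_f = 55.5 m ≈ 55.2 m ✓

Q ≈ 0.110 m³/s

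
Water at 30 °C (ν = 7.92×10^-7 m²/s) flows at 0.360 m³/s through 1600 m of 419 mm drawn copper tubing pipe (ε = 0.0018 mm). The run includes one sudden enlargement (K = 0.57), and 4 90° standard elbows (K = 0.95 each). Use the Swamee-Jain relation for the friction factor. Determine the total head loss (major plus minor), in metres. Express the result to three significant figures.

H_L ≈ 16.3 m

V = 4Q/(πD²) = 2.611 m/s; V²/2g = 0.3474 m
Re = 1.38×10^6, ε/D = 4.30×10^-6 → f = 0.01113 (Swamee-Jain)
Major: h_f = f(L/D)·V²/2g = 0.01113·3819·0.3474 = 14.77 m
Minor: ΣK = 4.37; h_m = ΣK·V²/2g = 1.518 m
Total H_L = 14.77 + 1.518 = 16.29 m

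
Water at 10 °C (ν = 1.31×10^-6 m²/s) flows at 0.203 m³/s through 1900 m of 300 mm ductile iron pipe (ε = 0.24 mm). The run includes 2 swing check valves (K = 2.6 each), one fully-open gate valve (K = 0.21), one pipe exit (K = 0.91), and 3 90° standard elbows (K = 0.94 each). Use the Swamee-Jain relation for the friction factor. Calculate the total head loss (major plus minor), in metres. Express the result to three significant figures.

H_L ≈ 55.1 m

V = 4Q/(πD²) = 2.872 m/s; V²/2g = 0.4204 m
Re = 6.58×10^5, ε/D = 8.00×10^-4 → f = 0.01926 (Swamee-Jain)
Major: h_f = f(L/D)·V²/2g = 0.01926·6333·0.4204 = 51.27 m
Minor: ΣK = 9.14; h_m = ΣK·V²/2g = 3.842 m
Total H_L = 51.27 + 3.842 = 55.12 m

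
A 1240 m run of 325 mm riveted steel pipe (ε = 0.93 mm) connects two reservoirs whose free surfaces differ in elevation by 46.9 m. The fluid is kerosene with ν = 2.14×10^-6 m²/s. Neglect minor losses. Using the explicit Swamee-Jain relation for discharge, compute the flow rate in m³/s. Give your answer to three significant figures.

Swamee-Jain (Type II): Q = -0.965·√(gD⁵h_f/L)·ln[ε/(3.7D) + √(3.17ν²L/(gD³h_f))]
√(gD⁵h_f/L) = √(9.81·0.325⁵·46.9/1240) = 0.03668
ε/(3.7D) = 7.73×10^-4; √(3.17ν²L/(gD³h_f)) = 3.38×10^-5
Q = -0.965·0.03668·ln(8.071×10^-4) = 0.2521 m³/s
Check: V = 3.04 m/s, Re = 4.61×10^5, f = 0.02624, h_f = 47.1 m ≈ 46.9 m ✓

Q ≈ 0.252 m³/s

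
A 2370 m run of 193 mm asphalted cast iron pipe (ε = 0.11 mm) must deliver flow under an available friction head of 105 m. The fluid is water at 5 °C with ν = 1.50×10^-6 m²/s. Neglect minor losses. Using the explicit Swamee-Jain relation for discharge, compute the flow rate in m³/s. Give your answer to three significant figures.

Q ≈ 0.0886 m³/s

Swamee-Jain (Type II): Q = -0.965·√(gD⁵h_f/L)·ln[ε/(3.7D) + √(3.17ν²L/(gD³h_f))]
√(gD⁵h_f/L) = √(9.81·0.193⁵·105/2370) = 0.01079
ε/(3.7D) = 1.54×10^-4; √(3.17ν²L/(gD³h_f)) = 4.78×10^-5
Q = -0.965·0.01079·ln(2.018×10^-4) = 0.08857 m³/s
Check: V = 3.03 m/s, Re = 3.90×10^5, f = 0.01843, h_f = 106 m ≈ 105 m ✓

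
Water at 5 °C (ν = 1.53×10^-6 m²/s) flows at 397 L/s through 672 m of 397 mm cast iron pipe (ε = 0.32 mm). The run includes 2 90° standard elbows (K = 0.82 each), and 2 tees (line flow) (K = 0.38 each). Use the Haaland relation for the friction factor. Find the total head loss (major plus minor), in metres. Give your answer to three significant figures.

V = 4Q/(πD²) = 3.207 m/s; V²/2g = 0.5243 m
Re = 8.32×10^5, ε/D = 8.06×10^-4 → f = 0.01905 (Haaland)
Major: h_f = f(L/D)·V²/2g = 0.01905·1693·0.5243 = 16.91 m
Minor: ΣK = 2.40; h_m = ΣK·V²/2g = 1.258 m
Total H_L = 16.91 + 1.258 = 18.17 m

H_L ≈ 18.2 m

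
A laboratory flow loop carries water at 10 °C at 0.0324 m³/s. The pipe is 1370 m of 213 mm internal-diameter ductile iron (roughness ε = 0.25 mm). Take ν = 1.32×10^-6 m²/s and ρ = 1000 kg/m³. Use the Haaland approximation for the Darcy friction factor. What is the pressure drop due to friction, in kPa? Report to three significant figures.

Δp ≈ 58.4 kPa

V = 4Q/(πD²) = 4·0.0324/(π·0.213²) = 0.9093 m/s
Re = VD/ν = 0.9093·0.213/1.32×10^-6 = 1.47×10^5 → turbulent
ε/D = 0.25/213 = 0.00117
Haaland: f = 0.02195
h_f = f(L/D)V²/(2g) = 0.02195·(1370/0.213)·0.9093²/(2·9.81) = 5.949 m
Δp = ρg·h_f = 1000·9.81·5.949 = 58.35 kPa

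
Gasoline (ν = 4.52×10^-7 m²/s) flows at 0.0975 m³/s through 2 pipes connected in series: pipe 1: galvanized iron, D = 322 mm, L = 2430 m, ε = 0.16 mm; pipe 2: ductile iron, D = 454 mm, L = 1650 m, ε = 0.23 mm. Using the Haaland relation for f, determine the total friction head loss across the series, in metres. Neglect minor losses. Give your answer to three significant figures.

Pipe 1: V = 1.197 m/s, Re = 8.53×10^5, ε/D = 4.97×10^-4, f = 0.01722, h_1 = f(L/D)V²/2g = 9.497 m
Pipe 2: V = 0.6023 m/s, Re = 6.05×10^5, ε/D = 5.07×10^-4, f = 0.01748, h_2 = f(L/D)V²/2g = 1.175 m
Series → Q common, losses add: H = Σh = 10.67 m

H ≈ 10.7 m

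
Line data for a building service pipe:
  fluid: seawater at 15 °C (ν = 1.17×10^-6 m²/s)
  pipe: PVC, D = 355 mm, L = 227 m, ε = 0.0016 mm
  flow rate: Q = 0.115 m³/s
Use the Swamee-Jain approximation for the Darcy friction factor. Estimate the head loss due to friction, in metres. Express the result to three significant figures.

h_f ≈ 0.616 m

V = 4Q/(πD²) = 4·0.115/(π·0.355²) = 1.162 m/s
Re = VD/ν = 1.162·0.355/1.17×10^-6 = 3.53×10^5 → turbulent
ε/D = 0.0016/355 = 4.51×10^-6
Swamee-Jain: f = 0.01401
h_f = f(L/D)V²/(2g) = 0.01401·(227/0.355)·1.162²/(2·9.81) = 0.6163 m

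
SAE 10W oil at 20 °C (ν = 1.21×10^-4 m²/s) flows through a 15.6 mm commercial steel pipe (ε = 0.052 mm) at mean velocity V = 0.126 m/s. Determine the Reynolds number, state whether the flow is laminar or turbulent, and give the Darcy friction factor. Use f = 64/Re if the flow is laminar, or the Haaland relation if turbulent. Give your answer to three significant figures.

Re ≈ 16.2; laminar; f = 64/Re ≈ 3.94

Re = VD/ν = 0.1260·0.0156/1.21×10^-4 = 16.2
Re < 2300 → laminar → f = 64/Re = 3.940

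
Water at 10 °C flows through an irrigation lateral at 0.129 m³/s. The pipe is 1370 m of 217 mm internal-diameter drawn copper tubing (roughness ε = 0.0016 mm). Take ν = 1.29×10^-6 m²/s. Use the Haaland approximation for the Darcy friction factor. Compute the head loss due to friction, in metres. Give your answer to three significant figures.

h_f ≈ 50.1 m

V = 4Q/(πD²) = 4·0.129/(π·0.217²) = 3.488 m/s
Re = VD/ν = 3.488·0.217/1.29×10^-6 = 5.87×10^5 → turbulent
ε/D = 0.0016/217 = 7.37×10^-6
Haaland: f = 0.01279
h_f = f(L/D)V²/(2g) = 0.01279·(1370/0.217)·3.488²/(2·9.81) = 50.07 m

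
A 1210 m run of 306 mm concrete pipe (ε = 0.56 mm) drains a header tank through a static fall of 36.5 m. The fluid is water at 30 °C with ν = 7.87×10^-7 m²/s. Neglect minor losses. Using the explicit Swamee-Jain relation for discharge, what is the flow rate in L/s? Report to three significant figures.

Q ≈ 206 L/s

Swamee-Jain (Type II): Q = -0.965·√(gD⁵h_f/L)·ln[ε/(3.7D) + √(3.17ν²L/(gD³h_f))]
√(gD⁵h_f/L) = √(9.81·0.306⁵·36.5/1210) = 0.02818
ε/(3.7D) = 4.95×10^-4; √(3.17ν²L/(gD³h_f)) = 1.52×10^-5
Q = -0.965·0.02818·ln(5.098×10^-4) = 0.2061 m³/s
Check: V = 2.80 m/s, Re = 1.09×10^6, f = 0.02313, h_f = 36.6 m ≈ 36.5 m ✓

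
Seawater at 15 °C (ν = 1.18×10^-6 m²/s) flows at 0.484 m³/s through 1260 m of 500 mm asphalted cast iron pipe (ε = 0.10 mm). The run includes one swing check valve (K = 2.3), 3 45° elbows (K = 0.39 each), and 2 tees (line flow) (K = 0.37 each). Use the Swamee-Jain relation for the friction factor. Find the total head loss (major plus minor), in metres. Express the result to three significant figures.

H_L ≈ 12.8 m

V = 4Q/(πD²) = 2.465 m/s; V²/2g = 0.3097 m
Re = 1.04×10^6, ε/D = 2.00×10^-4 → f = 0.01474 (Swamee-Jain)
Major: h_f = f(L/D)·V²/2g = 0.01474·2520·0.3097 = 11.50 m
Minor: ΣK = 4.21; h_m = ΣK·V²/2g = 1.304 m
Total H_L = 11.50 + 1.304 = 12.80 m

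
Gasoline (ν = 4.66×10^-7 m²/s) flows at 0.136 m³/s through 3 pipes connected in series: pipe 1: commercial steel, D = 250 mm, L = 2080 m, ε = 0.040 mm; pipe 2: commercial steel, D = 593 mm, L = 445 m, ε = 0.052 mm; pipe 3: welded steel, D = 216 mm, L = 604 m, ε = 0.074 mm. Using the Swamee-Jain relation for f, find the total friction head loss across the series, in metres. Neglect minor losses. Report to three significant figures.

H ≈ 76.8 m

Pipe 1: V = 2.771 m/s, Re = 1.49×10^6, ε/D = 1.60×10^-4, f = 0.01399, h_1 = f(L/D)V²/2g = 45.54 m
Pipe 2: V = 0.4924 m/s, Re = 6.27×10^5, ε/D = 8.77×10^-5, f = 0.01395, h_2 = f(L/D)V²/2g = 0.1294 m
Pipe 3: V = 3.711 m/s, Re = 1.72×10^6, ε/D = 3.43×10^-4, f = 0.01584, h_3 = f(L/D)V²/2g = 31.11 m
Series → Q common, losses add: H = Σh = 76.77 m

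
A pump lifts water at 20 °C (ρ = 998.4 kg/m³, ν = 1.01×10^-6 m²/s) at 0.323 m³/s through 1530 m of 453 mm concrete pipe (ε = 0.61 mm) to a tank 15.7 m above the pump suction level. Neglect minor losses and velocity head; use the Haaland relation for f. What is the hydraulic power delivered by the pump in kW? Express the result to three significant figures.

P_hyd ≈ 96.5 kW

V = 4Q/(πD²) = 2.004 m/s; Re = 8.99×10^5; ε/D = 0.00135; f = 0.02142
h_f = f(L/D)V²/2g = 14.81 m
Total head H = z + h_f = 15.7 + 14.81 = 30.51 m
P_hyd = ρgQH = 998.4·9.81·0.323·30.51 = 96.52 kW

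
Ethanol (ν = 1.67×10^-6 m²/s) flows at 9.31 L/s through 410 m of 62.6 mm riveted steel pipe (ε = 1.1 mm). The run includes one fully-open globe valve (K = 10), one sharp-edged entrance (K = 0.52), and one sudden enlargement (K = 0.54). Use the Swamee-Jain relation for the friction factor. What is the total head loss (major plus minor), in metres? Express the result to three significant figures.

H_L ≈ 148 m

V = 4Q/(πD²) = 3.025 m/s; V²/2g = 0.4664 m
Re = 1.13×10^5, ε/D = 0.0176 → f = 0.04690 (Swamee-Jain)
Major: h_f = f(L/D)·V²/2g = 0.04690·6550·0.4664 = 143.3 m
Minor: ΣK = 11.1; h_m = ΣK·V²/2g = 5.158 m
Total H_L = 143.3 + 5.158 = 148.4 m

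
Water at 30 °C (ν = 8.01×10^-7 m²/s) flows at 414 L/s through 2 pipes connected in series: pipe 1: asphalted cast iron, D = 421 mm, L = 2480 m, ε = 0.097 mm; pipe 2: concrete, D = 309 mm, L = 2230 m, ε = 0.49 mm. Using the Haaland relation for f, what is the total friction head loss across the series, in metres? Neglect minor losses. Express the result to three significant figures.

Pipe 1: V = 2.974 m/s, Re = 1.56×10^6, ε/D = 2.30×10^-4, f = 0.01467, h_1 = f(L/D)V²/2g = 38.95 m
Pipe 2: V = 5.521 m/s, Re = 2.13×10^6, ε/D = 0.00159, f = 0.02217, h_2 = f(L/D)V²/2g = 248.6 m
Series → Q common, losses add: H = Σh = 287.5 m

H ≈ 288 m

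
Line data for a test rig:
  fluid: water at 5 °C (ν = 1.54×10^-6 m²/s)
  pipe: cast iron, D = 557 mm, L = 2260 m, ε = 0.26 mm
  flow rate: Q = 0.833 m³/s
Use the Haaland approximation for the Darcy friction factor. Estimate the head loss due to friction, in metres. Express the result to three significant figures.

h_f ≈ 40.7 m

V = 4Q/(πD²) = 4·0.833/(π·0.557²) = 3.419 m/s
Re = VD/ν = 3.419·0.557/1.54×10^-6 = 1.24×10^6 → turbulent
ε/D = 0.26/557 = 4.67×10^-4
Haaland: f = 0.01685
h_f = f(L/D)V²/(2g) = 0.01685·(2260/0.557)·3.419²/(2·9.81) = 40.73 m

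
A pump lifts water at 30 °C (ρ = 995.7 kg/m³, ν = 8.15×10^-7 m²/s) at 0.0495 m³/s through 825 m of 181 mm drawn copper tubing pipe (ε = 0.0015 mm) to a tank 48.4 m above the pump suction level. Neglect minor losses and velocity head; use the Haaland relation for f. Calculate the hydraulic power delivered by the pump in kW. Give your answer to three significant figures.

P_hyd ≈ 29.0 kW

V = 4Q/(πD²) = 1.924 m/s; Re = 4.27×10^5; ε/D = 8.29×10^-6; f = 0.01352
h_f = f(L/D)V²/2g = 11.63 m
Total head H = z + h_f = 48.4 + 11.63 = 60.03 m
P_hyd = ρgQH = 995.7·9.81·0.0495·60.03 = 29.02 kW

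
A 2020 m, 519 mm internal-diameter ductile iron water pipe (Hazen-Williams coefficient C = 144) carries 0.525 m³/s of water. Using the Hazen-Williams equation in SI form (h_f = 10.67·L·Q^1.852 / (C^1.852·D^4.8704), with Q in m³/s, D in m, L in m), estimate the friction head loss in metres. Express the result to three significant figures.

h_f ≈ 16.0 m

h_f = 10.67·2020·0.525^1.852 / (144^1.852·0.519^4.8704) = 16.04 m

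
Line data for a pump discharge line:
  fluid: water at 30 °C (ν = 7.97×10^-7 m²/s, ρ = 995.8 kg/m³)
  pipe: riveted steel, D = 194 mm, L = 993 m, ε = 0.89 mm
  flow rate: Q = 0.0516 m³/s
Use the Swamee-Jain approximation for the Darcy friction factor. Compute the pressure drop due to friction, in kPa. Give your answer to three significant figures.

V = 4Q/(πD²) = 4·0.0516/(π·0.194²) = 1.746 m/s
Re = VD/ν = 1.746·0.194/7.97×10^-7 = 4.25×10^5 → turbulent
ε/D = 0.89/194 = 0.00459
Swamee-Jain: f = 0.02994
h_f = f(L/D)V²/(2g) = 0.02994·(993/0.194)·1.746²/(2·9.81) = 23.80 m
Δp = ρg·h_f = 995.8·9.81·23.80 = 232.5 kPa

Δp ≈ 233 kPa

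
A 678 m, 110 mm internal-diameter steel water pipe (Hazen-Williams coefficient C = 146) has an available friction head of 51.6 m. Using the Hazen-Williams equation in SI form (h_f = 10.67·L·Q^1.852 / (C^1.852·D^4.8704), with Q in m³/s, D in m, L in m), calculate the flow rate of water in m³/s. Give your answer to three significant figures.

Q ≈ 0.0305 m³/s

Rearranging: Q = [h_f·C^1.852·D^4.8704 / (10.67·L)]^(1/1.852)
Q = [51.6·146^1.852·0.110^4.8704 / (10.67·678)]^0.540 = 0.03050 m³/s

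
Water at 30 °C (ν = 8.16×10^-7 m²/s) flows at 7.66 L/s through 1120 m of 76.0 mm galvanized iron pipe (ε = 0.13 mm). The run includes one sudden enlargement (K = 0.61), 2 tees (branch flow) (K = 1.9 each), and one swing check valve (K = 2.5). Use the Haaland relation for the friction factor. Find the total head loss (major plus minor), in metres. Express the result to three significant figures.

V = 4Q/(πD²) = 1.689 m/s; V²/2g = 0.1453 m
Re = 1.57×10^5, ε/D = 0.00171 → f = 0.02361 (Haaland)
Major: h_f = f(L/D)·V²/2g = 0.02361·14737·0.1453 = 50.57 m
Minor: ΣK = 6.91; h_m = ΣK·V²/2g = 1.004 m
Total H_L = 50.57 + 1.004 = 51.58 m

H_L ≈ 51.6 m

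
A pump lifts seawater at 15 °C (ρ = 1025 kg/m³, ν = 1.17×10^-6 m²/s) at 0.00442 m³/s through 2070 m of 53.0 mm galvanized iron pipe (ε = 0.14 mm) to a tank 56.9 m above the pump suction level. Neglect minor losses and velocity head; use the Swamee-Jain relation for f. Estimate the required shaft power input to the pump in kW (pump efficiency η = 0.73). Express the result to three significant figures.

P_shaft ≈ 16.6 kW

V = 4Q/(πD²) = 2.003 m/s; Re = 9.08×10^4; ε/D = 0.00264; f = 0.02705
h_f = f(L/D)V²/2g = 216.1 m
Total head H = z + h_f = 56.9 + 216.1 = 273.0 m
P_hyd = ρgQH = 1025·9.81·0.00442·273.0 = 12.14 kW
P_shaft = P_hyd/η = 12.14/0.73 = 16.62 kW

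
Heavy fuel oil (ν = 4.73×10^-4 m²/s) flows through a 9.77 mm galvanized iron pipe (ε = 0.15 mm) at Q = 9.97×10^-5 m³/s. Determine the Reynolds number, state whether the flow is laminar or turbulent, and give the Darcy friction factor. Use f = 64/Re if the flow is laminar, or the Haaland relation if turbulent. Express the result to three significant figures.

V = 4Q/(πD²) = 1.330 m/s
Re = VD/ν = 1.330·0.00977/4.73×10^-4 = 27.5
Re < 2300 → laminar → f = 64/Re = 2.330

Re ≈ 27.5; laminar; f = 64/Re ≈ 2.33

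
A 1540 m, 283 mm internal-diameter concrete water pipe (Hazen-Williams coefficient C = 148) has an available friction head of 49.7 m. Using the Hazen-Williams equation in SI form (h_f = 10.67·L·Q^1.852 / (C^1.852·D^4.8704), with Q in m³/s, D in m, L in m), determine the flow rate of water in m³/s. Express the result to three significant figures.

Rearranging: Q = [h_f·C^1.852·D^4.8704 / (10.67·L)]^(1/1.852)
Q = [49.7·148^1.852·0.283^4.8704 / (10.67·1540)]^0.540 = 0.2335 m³/s

Q ≈ 0.233 m³/s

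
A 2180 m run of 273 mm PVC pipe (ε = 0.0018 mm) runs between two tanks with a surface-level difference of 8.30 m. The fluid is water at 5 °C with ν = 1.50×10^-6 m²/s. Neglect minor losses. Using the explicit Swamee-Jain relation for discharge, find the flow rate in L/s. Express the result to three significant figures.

Q ≈ 67.0 L/s

Swamee-Jain (Type II): Q = -0.965·√(gD⁵h_f/L)·ln[ε/(3.7D) + √(3.17ν²L/(gD³h_f))]
√(gD⁵h_f/L) = √(9.81·0.273⁵·8.30/2180) = 0.007526
ε/(3.7D) = 1.78×10^-6; √(3.17ν²L/(gD³h_f)) = 9.69×10^-5
Q = -0.965·0.007526·ln(9.866×10^-5) = 0.06699 m³/s
Check: V = 1.14 m/s, Re = 2.08×10^5, f = 0.01547, h_f = 8.25 m ≈ 8.30 m ✓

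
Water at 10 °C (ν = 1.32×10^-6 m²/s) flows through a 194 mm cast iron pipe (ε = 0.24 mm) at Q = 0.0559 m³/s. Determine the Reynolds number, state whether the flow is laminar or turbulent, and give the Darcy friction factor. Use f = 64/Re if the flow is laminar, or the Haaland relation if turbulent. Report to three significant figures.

V = 4Q/(πD²) = 1.891 m/s
Re = VD/ν = 1.891·0.194/1.32×10^-6 = 2.78×10^5
Re > 4000 → turbulent; ε/D = 0.00124
Haaland: f = 0.02153

Re ≈ 2.78×10^5; turbulent; f ≈ 0.0215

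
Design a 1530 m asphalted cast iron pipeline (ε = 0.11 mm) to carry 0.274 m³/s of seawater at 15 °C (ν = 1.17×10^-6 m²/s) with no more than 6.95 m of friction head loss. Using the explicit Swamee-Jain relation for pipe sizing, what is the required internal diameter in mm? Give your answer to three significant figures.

D ≈ 469 mm

Swamee-Jain (Type III): D = 0.66·[ε^1.25·(LQ²/(gh_f))^4.75 + ν·Q^9.4·(L/(gh_f))^5.2]^0.04
LQ²/(gh_f) = 1.685; L/(gh_f) = 22.44
Term 1 = ε^1.25·(…)^4.75 = 1.34×10^-4; Term 2 = ν·Q^9.4·(…)^5.2 = 6.43×10^-5
D = 0.66·(1.34×10^-4 + 6.43×10^-5)^0.04 = 0.4693 m = 469 mm
Check: V = 1.58 m/s, Re = 6.35×10^5, f = 0.01555, h_f = 6.48 m ≈ 6.95 m ✓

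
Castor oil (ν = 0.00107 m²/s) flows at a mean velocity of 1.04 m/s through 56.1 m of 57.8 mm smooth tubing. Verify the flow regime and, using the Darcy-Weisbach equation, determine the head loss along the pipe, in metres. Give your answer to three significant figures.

Re = VD/ν = 1.04·0.05780/0.00107 = 56.2 → laminar (Re < 2300)
f = 64/Re = 1.139
h_f = f(L/D)V²/(2g) = 1.139·(56.1/0.05780)·1.04²/(2·9.81) = 60.95 m

h_f ≈ 61.0 m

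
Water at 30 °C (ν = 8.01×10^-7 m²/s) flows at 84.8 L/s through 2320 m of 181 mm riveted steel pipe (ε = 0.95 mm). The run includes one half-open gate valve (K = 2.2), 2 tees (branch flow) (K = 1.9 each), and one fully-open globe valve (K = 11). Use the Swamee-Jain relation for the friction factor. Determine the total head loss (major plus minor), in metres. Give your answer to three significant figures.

V = 4Q/(πD²) = 3.296 m/s; V²/2g = 0.5536 m
Re = 7.45×10^5, ε/D = 0.00525 → f = 0.03101 (Swamee-Jain)
Major: h_f = f(L/D)·V²/2g = 0.03101·12818·0.5536 = 220.1 m
Minor: ΣK = 17.0; h_m = ΣK·V²/2g = 9.411 m
Total H_L = 220.1 + 9.411 = 229.5 m

H_L ≈ 229 m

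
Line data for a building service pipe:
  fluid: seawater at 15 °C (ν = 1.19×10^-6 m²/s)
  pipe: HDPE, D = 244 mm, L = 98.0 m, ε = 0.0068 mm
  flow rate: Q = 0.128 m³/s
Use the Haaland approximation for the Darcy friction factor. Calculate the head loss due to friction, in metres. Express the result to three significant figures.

V = 4Q/(πD²) = 4·0.128/(π·0.244²) = 2.737 m/s
Re = VD/ν = 2.737·0.244/1.19×10^-6 = 5.61×10^5 → turbulent
ε/D = 0.0068/244 = 2.79×10^-5
Haaland: f = 0.01316
h_f = f(L/D)V²/(2g) = 0.01316·(98.0/0.244)·2.737²/(2·9.81) = 2.018 m

h_f ≈ 2.02 m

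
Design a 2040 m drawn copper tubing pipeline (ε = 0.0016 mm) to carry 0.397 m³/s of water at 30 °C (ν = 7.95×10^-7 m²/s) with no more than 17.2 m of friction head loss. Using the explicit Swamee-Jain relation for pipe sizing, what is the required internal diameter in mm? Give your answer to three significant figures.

Swamee-Jain (Type III): D = 0.66·[ε^1.25·(LQ²/(gh_f))^4.75 + ν·Q^9.4·(L/(gh_f))^5.2]^0.04
LQ²/(gh_f) = 1.906; L/(gh_f) = 12.09
Term 1 = ε^1.25·(…)^4.75 = 1.22×10^-6; Term 2 = ν·Q^9.4·(…)^5.2 = 5.72×10^-5
D = 0.66·(1.22×10^-6 + 5.72×10^-5)^0.04 = 0.4469 m = 447 mm
Check: V = 2.53 m/s, Re = 1.42×10^6, f = 0.01106, h_f = 16.5 m ≈ 17.2 m ✓

D ≈ 447 mm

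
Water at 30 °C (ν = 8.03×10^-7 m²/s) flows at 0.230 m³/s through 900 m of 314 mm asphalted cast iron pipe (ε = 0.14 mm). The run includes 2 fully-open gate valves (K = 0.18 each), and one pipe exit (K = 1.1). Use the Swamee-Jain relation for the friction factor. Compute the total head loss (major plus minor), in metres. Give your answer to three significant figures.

V = 4Q/(πD²) = 2.970 m/s; V²/2g = 0.4496 m
Re = 1.16×10^6, ε/D = 4.46×10^-4 → f = 0.01685 (Swamee-Jain)
Major: h_f = f(L/D)·V²/2g = 0.01685·2866·0.4496 = 21.71 m
Minor: ΣK = 1.46; h_m = ΣK·V²/2g = 0.6565 m
Total H_L = 21.71 + 0.6565 = 22.37 m

H_L ≈ 22.4 m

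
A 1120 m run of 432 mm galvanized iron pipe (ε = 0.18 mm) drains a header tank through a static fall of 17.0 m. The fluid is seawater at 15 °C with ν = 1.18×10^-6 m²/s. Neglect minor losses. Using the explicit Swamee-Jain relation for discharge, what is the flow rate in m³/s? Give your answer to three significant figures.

Swamee-Jain (Type II): Q = -0.965·√(gD⁵h_f/L)·ln[ε/(3.7D) + √(3.17ν²L/(gD³h_f))]
√(gD⁵h_f/L) = √(9.81·0.432⁵·17.0/1120) = 0.04733
ε/(3.7D) = 1.13×10^-4; √(3.17ν²L/(gD³h_f)) = 1.92×10^-5
Q = -0.965·0.04733·ln(1.318×10^-4) = 0.4081 m³/s
Check: V = 2.78 m/s, Re = 1.02×10^6, f = 0.01670, h_f = 17.1 m ≈ 17.0 m ✓

Q ≈ 0.408 m³/s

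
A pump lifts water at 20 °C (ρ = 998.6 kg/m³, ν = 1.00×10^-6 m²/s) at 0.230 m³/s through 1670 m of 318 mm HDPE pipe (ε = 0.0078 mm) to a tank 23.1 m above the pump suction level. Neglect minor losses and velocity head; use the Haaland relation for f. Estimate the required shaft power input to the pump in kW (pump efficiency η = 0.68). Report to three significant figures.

V = 4Q/(πD²) = 2.896 m/s; Re = 9.21×10^5; ε/D = 2.45×10^-5; f = 0.01219
h_f = f(L/D)V²/2g = 27.36 m
Total head H = z + h_f = 23.1 + 27.36 = 50.46 m
P_hyd = ρgQH = 998.6·9.81·0.230·50.46 = 113.7 kW
P_shaft = P_hyd/η = 113.7/0.68 = 167.2 kW

P_shaft ≈ 167 kW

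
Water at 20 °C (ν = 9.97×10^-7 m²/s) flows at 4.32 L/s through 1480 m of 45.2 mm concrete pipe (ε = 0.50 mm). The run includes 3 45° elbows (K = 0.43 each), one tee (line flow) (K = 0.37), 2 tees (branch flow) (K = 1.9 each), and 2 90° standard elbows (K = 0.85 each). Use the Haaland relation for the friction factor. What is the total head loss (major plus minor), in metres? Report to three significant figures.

V = 4Q/(πD²) = 2.692 m/s; V²/2g = 0.3694 m
Re = 1.22×10^5, ε/D = 0.0111 → f = 0.03974 (Haaland)
Major: h_f = f(L/D)·V²/2g = 0.03974·32743·0.3694 = 480.7 m
Minor: ΣK = 7.16; h_m = ΣK·V²/2g = 2.645 m
Total H_L = 480.7 + 2.645 = 483.4 m

H_L ≈ 483 m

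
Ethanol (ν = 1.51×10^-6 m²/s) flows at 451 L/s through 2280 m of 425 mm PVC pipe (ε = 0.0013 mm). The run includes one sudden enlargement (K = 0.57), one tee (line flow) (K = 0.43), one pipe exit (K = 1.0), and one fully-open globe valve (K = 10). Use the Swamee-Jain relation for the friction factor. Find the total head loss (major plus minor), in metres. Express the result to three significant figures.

V = 4Q/(πD²) = 3.179 m/s; V²/2g = 0.5151 m
Re = 8.95×10^5, ε/D = 3.06×10^-6 → f = 0.01190 (Swamee-Jain)
Major: h_f = f(L/D)·V²/2g = 0.01190·5365·0.5151 = 32.88 m
Minor: ΣK = 12.0; h_m = ΣK·V²/2g = 6.182 m
Total H_L = 32.88 + 6.182 = 39.07 m

H_L ≈ 39.1 m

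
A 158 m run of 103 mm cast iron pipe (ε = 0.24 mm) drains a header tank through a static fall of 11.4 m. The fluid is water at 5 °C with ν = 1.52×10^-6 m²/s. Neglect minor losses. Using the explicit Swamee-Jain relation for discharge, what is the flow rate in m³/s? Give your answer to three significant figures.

Swamee-Jain (Type II): Q = -0.965·√(gD⁵h_f/L)·ln[ε/(3.7D) + √(3.17ν²L/(gD³h_f))]
√(gD⁵h_f/L) = √(9.81·0.103⁵·11.4/158) = 0.002865
ε/(3.7D) = 6.30×10^-4; √(3.17ν²L/(gD³h_f)) = 9.73×10^-5
Q = -0.965·0.002865·ln(7.271×10^-4) = 0.01998 m³/s
Check: V = 2.40 m/s, Re = 1.62×10^5, f = 0.02557, h_f = 11.5 m ≈ 11.4 m ✓

Q ≈ 0.0200 m³/s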